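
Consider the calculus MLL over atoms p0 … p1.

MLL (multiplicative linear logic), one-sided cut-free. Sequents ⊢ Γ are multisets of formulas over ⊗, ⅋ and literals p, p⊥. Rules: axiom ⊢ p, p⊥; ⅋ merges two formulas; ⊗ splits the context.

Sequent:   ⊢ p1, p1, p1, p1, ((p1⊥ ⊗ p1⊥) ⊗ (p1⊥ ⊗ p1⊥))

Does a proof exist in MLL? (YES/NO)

Derivation trace:
[⊗]  ⊢ p1, p1, p1, p1, ((p1⊥ ⊗ p1⊥) ⊗ (p1⊥ ⊗ p1⊥))
  [⊗]  ⊢ p1, p1, (p1⊥ ⊗ p1⊥)
    [Ax]  ⊢ p1, p1⊥
    [Ax]  ⊢ p1, p1⊥
  [⊗]  ⊢ p1, p1, (p1⊥ ⊗ p1⊥)
    [Ax]  ⊢ p1, p1⊥
    [Ax]  ⊢ p1, p1⊥

Result: YES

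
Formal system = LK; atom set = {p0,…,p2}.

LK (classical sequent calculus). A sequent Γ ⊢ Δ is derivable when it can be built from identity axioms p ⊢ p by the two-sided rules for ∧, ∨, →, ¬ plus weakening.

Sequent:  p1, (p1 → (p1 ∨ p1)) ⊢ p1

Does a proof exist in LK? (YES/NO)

Derivation (root first):
[→L] p1, (p1 → (p1 ∨ p1)) ⊢ p1
  [Ax] p1 ⊢ p1
  [∨L] (p1 ∨ p1) ⊢ p1
    [Ax] p1 ⊢ p1
    [Ax] p1 ⊢ p1

Result: YES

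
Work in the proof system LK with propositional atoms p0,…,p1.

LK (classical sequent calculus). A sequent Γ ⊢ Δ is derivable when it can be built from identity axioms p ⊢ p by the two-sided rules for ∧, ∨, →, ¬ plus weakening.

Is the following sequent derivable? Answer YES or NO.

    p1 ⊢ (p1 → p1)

Proof tree:
[WL] p1 ⊢ (p1 → p1)
  [→R]  ⊢ (p1 → p1)
    [Ax] p1 ⊢ p1

Result: YES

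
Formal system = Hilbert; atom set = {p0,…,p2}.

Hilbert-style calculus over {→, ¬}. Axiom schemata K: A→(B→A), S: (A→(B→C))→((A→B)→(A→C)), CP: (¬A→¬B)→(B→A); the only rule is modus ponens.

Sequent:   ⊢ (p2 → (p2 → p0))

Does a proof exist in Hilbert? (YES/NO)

Truth-table refutation:
  v=000: Γ:[] Δ:[(p2 → (p2 → p0))=T] refutes=False
  v=001: Γ:[] Δ:[(p2 → (p2 → p0))=F] refutes=True  ← countermodel

Result: NO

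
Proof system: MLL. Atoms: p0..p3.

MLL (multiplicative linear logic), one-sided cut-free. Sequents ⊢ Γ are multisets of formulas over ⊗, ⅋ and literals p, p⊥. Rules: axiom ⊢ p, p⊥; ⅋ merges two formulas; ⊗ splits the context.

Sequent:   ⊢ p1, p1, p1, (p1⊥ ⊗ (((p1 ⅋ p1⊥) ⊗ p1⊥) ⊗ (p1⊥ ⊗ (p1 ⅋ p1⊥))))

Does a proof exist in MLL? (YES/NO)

Proof tree:
[⊗]  ⊢ p1, p1, p1, (p1⊥ ⊗ (((p1 ⅋ p1⊥) ⊗ p1⊥) ⊗ (p1⊥ ⊗ (p1 ⅋ p1⊥))))
  [Ax]  ⊢ p1, p1⊥
  [⊗]  ⊢ p1, p1, (((p1 ⅋ p1⊥) ⊗ p1⊥) ⊗ (p1⊥ ⊗ (p1 ⅋ p1⊥)))
    [⊗]  ⊢ p1, ((p1 ⅋ p1⊥) ⊗ p1⊥)
      [⅋]  ⊢ (p1 ⅋ p1⊥)
        [Ax]  ⊢ p1, p1⊥
      [Ax]  ⊢ p1, p1⊥
    [⊗]  ⊢ p1, (p1⊥ ⊗ (p1 ⅋ p1⊥))
      [Ax]  ⊢ p1, p1⊥
      [⅋]  ⊢ (p1 ⅋ p1⊥)
        [Ax]  ⊢ p1, p1⊥

Result: YES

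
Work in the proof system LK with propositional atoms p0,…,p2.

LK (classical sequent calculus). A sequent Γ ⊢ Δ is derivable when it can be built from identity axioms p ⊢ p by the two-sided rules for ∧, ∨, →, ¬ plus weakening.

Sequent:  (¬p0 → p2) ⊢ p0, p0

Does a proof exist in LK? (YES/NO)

Truth-table refutation:
  v=000: Γ:[(¬p0 → p2)=F] Δ:[p0=F, p0=F] refutes=False
  v=001: Γ:[(¬p0 → p2)=T] Δ:[p0=F, p0=F] refutes=True  ← countermodel

Result: NO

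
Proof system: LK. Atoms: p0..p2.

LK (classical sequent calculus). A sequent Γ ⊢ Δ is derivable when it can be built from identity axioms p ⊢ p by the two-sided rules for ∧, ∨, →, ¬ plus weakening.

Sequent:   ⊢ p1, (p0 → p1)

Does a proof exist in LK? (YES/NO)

Search for a countermodel by truth-table:
  v=000: Γ:[] Δ:[p1=F, (p0 → p1)=T] refutes=False
  v=001: Γ:[] Δ:[p1=F, (p0 → p1)=T] refutes=False
  v=010: Γ:[] Δ:[p1=T, (p0 → p1)=T] refutes=False
  v=011: Γ:[] Δ:[p1=T, (p0 → p1)=T] refutes=False
  v=100: Γ:[] Δ:[p1=F, (p0 → p1)=F] refutes=True  ← countermodel

Result: NO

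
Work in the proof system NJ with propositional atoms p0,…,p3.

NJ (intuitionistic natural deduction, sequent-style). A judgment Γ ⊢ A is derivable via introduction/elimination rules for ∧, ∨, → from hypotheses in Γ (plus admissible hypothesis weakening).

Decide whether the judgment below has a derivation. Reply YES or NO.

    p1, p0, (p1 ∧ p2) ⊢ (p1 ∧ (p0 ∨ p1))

Derivation trace:
[∧I] p1, p0, (p1 ∧ p2) ⊢ (p1 ∧ (p0 ∨ p1))
  [Ax] p1 ⊢ p1
  [Wk] p0, (p1 ∧ p2), p0 ⊢ (p0 ∨ p1)
    [Wk] p0, (p1 ∧ p2) ⊢ (p0 ∨ p1)
      [∨I₁] p0 ⊢ (p0 ∨ p1)
        [Ax] p0 ⊢ p0

Result: YES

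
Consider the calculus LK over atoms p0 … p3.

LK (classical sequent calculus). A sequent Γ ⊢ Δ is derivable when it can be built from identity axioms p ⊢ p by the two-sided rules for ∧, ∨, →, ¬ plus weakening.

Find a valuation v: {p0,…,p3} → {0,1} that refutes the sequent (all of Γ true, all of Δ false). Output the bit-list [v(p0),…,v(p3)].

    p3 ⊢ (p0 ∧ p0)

Search for a countermodel by truth-table:
  v=0000: Γ:[p3=F] Δ:[(p0 ∧ p0)=F] refutes=False
  v=0001: Γ:[p3=T] Δ:[(p0 ∧ p0)=F] refutes=True  ← countermodel

Result: [0, 0, 0, 1]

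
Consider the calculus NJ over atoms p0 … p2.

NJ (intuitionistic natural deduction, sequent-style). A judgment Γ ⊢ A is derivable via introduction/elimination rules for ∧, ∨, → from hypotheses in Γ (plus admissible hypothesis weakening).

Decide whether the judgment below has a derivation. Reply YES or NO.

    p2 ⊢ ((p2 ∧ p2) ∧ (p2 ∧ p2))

Derivation (root first):
[∧I] p2 ⊢ ((p2 ∧ p2) ∧ (p2 ∧ p2))
  [∧I] p2 ⊢ (p2 ∧ p2)
    [Ax] p2 ⊢ p2
    [Ax] p2 ⊢ p2
  [∧I] p2 ⊢ (p2 ∧ p2)
    [Ax] p2 ⊢ p2
    [Ax] p2 ⊢ p2

Result: YES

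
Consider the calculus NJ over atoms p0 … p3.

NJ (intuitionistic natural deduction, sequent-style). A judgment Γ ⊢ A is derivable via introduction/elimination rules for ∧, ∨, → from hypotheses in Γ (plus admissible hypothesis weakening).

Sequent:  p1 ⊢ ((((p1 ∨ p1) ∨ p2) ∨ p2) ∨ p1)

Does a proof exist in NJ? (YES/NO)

Derivation trace:
[∨I₁] p1 ⊢ ((((p1 ∨ p1) ∨ p2) ∨ p2) ∨ p1)
  [∨I₁] p1 ⊢ (((p1 ∨ p1) ∨ p2) ∨ p2)
    [∨I₁] p1 ⊢ ((p1 ∨ p1) ∨ p2)
      [∨I₂] p1 ⊢ (p1 ∨ p1)
        [Ax] p1 ⊢ p1

Result: YES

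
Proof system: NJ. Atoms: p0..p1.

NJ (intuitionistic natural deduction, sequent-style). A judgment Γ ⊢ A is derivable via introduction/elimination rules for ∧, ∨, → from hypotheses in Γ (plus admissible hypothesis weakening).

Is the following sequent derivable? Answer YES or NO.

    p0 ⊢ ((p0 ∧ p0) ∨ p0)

Derivation (root first):
[∨I₁] p0 ⊢ ((p0 ∧ p0) ∨ p0)
  [∧I] p0 ⊢ (p0 ∧ p0)
    [Ax] p0 ⊢ p0
    [Ax] p0 ⊢ p0

Result: YES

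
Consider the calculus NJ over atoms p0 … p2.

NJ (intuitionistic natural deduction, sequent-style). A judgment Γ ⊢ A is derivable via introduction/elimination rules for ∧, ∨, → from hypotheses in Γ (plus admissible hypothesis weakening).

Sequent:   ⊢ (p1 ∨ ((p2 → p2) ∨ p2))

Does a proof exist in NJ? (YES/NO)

Proof tree:
[∨I₂]  ⊢ (p1 ∨ ((p2 → p2) ∨ p2))
  [∨I₁]  ⊢ ((p2 → p2) ∨ p2)
    [→I]  ⊢ (p2 → p2)
      [Ax] p2 ⊢ p2

Result: YES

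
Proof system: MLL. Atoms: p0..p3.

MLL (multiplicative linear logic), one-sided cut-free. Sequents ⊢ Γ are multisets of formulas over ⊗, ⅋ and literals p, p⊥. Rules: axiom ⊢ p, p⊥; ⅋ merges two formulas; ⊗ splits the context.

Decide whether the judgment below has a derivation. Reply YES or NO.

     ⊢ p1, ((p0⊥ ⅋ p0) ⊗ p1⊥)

Proof tree:
[⊗]  ⊢ p1, ((p0⊥ ⅋ p0) ⊗ p1⊥)
  [⅋]  ⊢ (p0⊥ ⅋ p0)
    [Ax]  ⊢ p0, p0⊥
  [Ax]  ⊢ p1, p1⊥

Result: YES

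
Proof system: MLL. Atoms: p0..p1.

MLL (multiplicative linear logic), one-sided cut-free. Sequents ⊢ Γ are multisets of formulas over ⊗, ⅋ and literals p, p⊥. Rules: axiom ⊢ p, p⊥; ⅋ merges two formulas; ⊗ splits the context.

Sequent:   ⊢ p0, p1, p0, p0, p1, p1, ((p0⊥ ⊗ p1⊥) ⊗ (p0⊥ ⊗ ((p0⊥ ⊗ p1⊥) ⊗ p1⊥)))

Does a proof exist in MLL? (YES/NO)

Derivation (root first):
[⊗]  ⊢ p0, p1, p0, p0, p1, p1, ((p0⊥ ⊗ p1⊥) ⊗ (p0⊥ ⊗ ((p0⊥ ⊗ p1⊥) ⊗ p1⊥)))
  [⊗]  ⊢ p0, p1, (p0⊥ ⊗ p1⊥)
    [Ax]  ⊢ p0, p0⊥
    [Ax]  ⊢ p1, p1⊥
  [⊗]  ⊢ p0, p0, p1, p1, (p0⊥ ⊗ ((p0⊥ ⊗ p1⊥) ⊗ p1⊥))
    [Ax]  ⊢ p0, p0⊥
    [⊗]  ⊢ p0, p1, p1, ((p0⊥ ⊗ p1⊥) ⊗ p1⊥)
      [⊗]  ⊢ p0, p1, (p0⊥ ⊗ p1⊥)
        [Ax]  ⊢ p0, p0⊥
        [Ax]  ⊢ p1, p1⊥
      [Ax]  ⊢ p1, p1⊥

Result: YES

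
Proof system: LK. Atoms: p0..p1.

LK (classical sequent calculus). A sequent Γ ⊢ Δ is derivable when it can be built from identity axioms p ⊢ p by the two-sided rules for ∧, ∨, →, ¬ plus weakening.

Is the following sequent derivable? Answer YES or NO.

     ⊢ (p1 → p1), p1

Derivation trace:
[WR]  ⊢ (p1 → p1), p1
  [→R]  ⊢ (p1 → p1)
    [Ax] p1 ⊢ p1

Result: YES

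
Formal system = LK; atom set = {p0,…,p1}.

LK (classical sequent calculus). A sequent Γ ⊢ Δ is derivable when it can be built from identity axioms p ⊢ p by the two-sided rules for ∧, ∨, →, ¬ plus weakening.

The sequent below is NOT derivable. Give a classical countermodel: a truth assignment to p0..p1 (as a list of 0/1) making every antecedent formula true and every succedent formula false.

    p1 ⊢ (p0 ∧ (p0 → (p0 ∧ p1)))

Search for a countermodel by truth-table:
  v=00: Γ:[p1=F] Δ:[(p0 ∧ (p0 → (p0 ∧ p1)))=F] refutes=False
  v=01: Γ:[p1=T] Δ:[(p0 ∧ (p0 → (p0 ∧ p1)))=F] refutes=True  ← countermodel

Result: [0, 1]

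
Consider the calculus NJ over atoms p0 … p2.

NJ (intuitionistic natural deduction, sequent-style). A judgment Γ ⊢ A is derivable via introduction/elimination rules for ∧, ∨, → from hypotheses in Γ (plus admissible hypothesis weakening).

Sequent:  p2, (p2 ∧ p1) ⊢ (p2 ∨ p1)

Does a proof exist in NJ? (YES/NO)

Proof tree:
[∨I₁] p2, (p2 ∧ p1) ⊢ (p2 ∨ p1)
  [Wk] p2, (p2 ∧ p1) ⊢ p2
    [Ax] p2 ⊢ p2

Result: YES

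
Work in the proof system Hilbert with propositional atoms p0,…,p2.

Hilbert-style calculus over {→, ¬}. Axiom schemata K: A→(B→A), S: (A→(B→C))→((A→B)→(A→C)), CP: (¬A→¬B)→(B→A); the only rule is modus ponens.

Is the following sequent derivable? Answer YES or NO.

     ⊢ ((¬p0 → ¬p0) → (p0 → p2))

Search for a countermodel by truth-table:
  v=000: Γ:[] Δ:[((¬p0 → ¬p0) → (p0 → p2))=T] refutes=False
  v=001: Γ:[] Δ:[((¬p0 → ¬p0) → (p0 → p2))=T] refutes=False
  v=010: Γ:[] Δ:[((¬p0 → ¬p0) → (p0 → p2))=T] refutes=False
  v=011: Γ:[] Δ:[((¬p0 → ¬p0) → (p0 → p2))=T] refutes=False
  v=100: Γ:[] Δ:[((¬p0 → ¬p0) → (p0 → p2))=F] refutes=True  ← countermodel

Result: NO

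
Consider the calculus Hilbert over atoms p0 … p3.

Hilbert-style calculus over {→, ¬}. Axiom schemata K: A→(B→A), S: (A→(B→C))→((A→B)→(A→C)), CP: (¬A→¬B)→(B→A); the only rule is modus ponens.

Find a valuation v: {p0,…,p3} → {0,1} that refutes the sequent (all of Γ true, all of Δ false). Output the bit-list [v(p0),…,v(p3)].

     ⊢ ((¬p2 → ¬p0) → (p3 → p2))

Truth-table refutation:
  v=0000: Γ:[] Δ:[((¬p2 → ¬p0) → (p3 → p2))=T] refutes=False
  v=0001: Γ:[] Δ:[((¬p2 → ¬p0) → (p3 → p2))=F] refutes=True  ← countermodel

Result: [0, 0, 0, 1]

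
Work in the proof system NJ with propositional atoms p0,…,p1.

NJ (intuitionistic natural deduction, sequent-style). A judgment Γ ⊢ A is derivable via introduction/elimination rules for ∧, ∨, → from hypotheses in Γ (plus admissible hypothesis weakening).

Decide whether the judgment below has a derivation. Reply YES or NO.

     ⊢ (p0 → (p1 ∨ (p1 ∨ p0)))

Derivation (root first):
[→I]  ⊢ (p0 → (p1 ∨ (p1 ∨ p0)))
  [∨I₂] p0 ⊢ (p1 ∨ (p1 ∨ p0))
    [∨I₂] p0 ⊢ (p1 ∨ p0)
      [Ax] p0 ⊢ p0

Result: YES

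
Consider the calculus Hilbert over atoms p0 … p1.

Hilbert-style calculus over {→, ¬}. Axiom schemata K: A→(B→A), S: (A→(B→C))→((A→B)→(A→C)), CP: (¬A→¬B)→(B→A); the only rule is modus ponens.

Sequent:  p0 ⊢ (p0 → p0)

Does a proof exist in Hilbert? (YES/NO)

Proof tree:
[MP] p0 ⊢ (p0 → p0)
  [K]  ⊢ (p0 → (p0 → p0))
  [MP] p0 ⊢ p0
    [MP] p0 ⊢ (p0 → p0)
      [K]  ⊢ (p0 → (p0 → p0))
      [Hyp] p0 ⊢ p0
    [Hyp] p0 ⊢ p0

Result: YES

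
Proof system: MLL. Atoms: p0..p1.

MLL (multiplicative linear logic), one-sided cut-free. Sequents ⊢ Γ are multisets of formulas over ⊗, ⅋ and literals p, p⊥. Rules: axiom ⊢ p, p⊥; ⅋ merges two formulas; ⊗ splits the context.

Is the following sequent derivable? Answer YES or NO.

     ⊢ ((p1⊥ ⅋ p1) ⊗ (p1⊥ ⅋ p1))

Derivation trace:
[⊗]  ⊢ ((p1⊥ ⅋ p1) ⊗ (p1⊥ ⅋ p1))
  [⅋]  ⊢ (p1⊥ ⅋ p1)
    [Ax]  ⊢ p1, p1⊥
  [⅋]  ⊢ (p1⊥ ⅋ p1)
    [Ax]  ⊢ p1, p1⊥

Result: YES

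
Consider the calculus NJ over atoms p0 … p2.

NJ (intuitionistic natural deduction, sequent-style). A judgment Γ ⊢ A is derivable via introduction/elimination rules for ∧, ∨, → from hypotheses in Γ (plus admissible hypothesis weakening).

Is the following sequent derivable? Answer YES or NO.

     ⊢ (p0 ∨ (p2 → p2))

Proof tree:
[∨I₂]  ⊢ (p0 ∨ (p2 → p2))
  [→I]  ⊢ (p2 → p2)
    [Ax] p2 ⊢ p2

Result: YES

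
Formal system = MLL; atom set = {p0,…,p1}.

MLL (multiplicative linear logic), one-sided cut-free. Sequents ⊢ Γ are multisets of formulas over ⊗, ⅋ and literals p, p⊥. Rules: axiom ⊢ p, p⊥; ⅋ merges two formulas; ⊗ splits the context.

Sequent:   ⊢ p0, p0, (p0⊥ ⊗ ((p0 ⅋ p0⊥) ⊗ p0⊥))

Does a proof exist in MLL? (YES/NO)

Derivation trace:
[⊗]  ⊢ p0, p0, (p0⊥ ⊗ ((p0 ⅋ p0⊥) ⊗ p0⊥))
  [Ax]  ⊢ p0, p0⊥
  [⊗]  ⊢ p0, ((p0 ⅋ p0⊥) ⊗ p0⊥)
    [⅋]  ⊢ (p0 ⅋ p0⊥)
      [Ax]  ⊢ p0, p0⊥
    [Ax]  ⊢ p0, p0⊥

Result: YES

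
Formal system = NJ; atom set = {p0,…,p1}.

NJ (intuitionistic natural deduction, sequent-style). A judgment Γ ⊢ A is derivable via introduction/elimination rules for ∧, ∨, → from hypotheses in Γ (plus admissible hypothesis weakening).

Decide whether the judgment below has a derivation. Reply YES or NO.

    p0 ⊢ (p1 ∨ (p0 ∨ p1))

Proof tree:
[∨I₂] p0 ⊢ (p1 ∨ (p0 ∨ p1))
  [∨I₁] p0 ⊢ (p0 ∨ p1)
    [Ax] p0 ⊢ p0

Result: YES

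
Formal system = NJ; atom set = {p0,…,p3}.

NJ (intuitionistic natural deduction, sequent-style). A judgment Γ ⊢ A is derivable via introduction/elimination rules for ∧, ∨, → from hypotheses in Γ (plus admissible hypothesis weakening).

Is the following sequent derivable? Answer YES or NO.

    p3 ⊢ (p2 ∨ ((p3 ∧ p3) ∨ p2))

Proof tree:
[∨I₂] p3 ⊢ (p2 ∨ ((p3 ∧ p3) ∨ p2))
  [∨I₁] p3 ⊢ ((p3 ∧ p3) ∨ p2)
    [∧I] p3 ⊢ (p3 ∧ p3)
      [Ax] p3 ⊢ p3
      [Ax] p3 ⊢ p3

Result: YES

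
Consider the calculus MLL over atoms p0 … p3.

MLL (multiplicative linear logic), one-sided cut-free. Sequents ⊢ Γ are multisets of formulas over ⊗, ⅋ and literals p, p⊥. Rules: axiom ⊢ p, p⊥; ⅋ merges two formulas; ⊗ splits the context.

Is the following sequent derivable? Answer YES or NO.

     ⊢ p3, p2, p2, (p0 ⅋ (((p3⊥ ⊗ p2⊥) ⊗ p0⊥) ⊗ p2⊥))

Proof tree:
[⅋]  ⊢ p3, p2, p2, (p0 ⅋ (((p3⊥ ⊗ p2⊥) ⊗ p0⊥) ⊗ p2⊥))
  [⊗]  ⊢ p3, p2, p0, p2, (((p3⊥ ⊗ p2⊥) ⊗ p0⊥) ⊗ p2⊥)
    [⊗]  ⊢ p3, p2, p0, ((p3⊥ ⊗ p2⊥) ⊗ p0⊥)
      [⊗]  ⊢ p3, p2, (p3⊥ ⊗ p2⊥)
        [Ax]  ⊢ p3, p3⊥
        [Ax]  ⊢ p2, p2⊥
      [Ax]  ⊢ p0, p0⊥
    [Ax]  ⊢ p2, p2⊥

Result: YES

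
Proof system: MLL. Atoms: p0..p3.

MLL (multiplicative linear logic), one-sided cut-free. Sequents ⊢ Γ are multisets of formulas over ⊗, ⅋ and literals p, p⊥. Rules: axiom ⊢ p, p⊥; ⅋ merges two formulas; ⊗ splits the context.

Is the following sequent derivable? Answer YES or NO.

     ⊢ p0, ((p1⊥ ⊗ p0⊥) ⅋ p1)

Derivation trace:
[⅋]  ⊢ p0, ((p1⊥ ⊗ p0⊥) ⅋ p1)
  [⊗]  ⊢ p1, p0, (p1⊥ ⊗ p0⊥)
    [Ax]  ⊢ p1, p1⊥
    [Ax]  ⊢ p0, p0⊥

Result: YES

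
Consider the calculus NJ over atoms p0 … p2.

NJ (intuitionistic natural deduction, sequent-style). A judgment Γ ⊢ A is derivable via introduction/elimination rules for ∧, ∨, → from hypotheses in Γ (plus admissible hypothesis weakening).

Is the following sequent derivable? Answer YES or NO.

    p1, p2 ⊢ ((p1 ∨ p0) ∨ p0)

Proof tree:
[∨I₁] p1, p2 ⊢ ((p1 ∨ p0) ∨ p0)
  [Wk] p1, p2 ⊢ (p1 ∨ p0)
    [∨I₁] p1 ⊢ (p1 ∨ p0)
      [Ax] p1 ⊢ p1

Result: YES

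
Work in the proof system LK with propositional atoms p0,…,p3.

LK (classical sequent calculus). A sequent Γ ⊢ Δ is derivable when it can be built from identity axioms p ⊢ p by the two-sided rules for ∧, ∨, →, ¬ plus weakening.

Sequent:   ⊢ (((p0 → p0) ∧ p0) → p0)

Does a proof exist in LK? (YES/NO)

Proof tree:
[→R]  ⊢ (((p0 → p0) ∧ p0) → p0)
  [∧L] ((p0 → p0) ∧ p0) ⊢ p0
    [→L] p0, (p0 → p0) ⊢ p0
      [WR] p0 ⊢ p0, p0
        [Ax] p0 ⊢ p0
      [WR] p0 ⊢ p0, p0
        [Ax] p0 ⊢ p0

Result: YES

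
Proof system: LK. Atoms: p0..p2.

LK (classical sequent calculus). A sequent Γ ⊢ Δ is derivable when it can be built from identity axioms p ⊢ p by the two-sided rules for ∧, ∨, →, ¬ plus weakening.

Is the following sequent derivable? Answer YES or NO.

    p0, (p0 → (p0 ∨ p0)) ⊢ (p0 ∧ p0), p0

Proof tree:
[→L] p0, (p0 → (p0 ∨ p0)) ⊢ (p0 ∧ p0), p0
  [WR] p0 ⊢ p0, p0
    [Ax] p0 ⊢ p0
  [∨L] (p0 ∨ p0) ⊢ (p0 ∧ p0)
    [∧R] p0 ⊢ (p0 ∧ p0)
      [Ax] p0 ⊢ p0
      [Ax] p0 ⊢ p0
    [∧R] p0 ⊢ (p0 ∧ p0)
      [Ax] p0 ⊢ p0
      [Ax] p0 ⊢ p0

Result: YES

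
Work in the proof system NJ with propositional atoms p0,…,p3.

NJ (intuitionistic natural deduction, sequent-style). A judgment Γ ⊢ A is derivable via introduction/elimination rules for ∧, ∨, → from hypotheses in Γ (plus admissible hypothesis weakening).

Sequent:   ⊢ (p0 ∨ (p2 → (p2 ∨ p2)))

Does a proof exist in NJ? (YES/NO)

Proof tree:
[∨I₂]  ⊢ (p0 ∨ (p2 → (p2 ∨ p2)))
  [→I]  ⊢ (p2 → (p2 ∨ p2))
    [∨I₂] p2 ⊢ (p2 ∨ p2)
      [Ax] p2 ⊢ p2

Result: YES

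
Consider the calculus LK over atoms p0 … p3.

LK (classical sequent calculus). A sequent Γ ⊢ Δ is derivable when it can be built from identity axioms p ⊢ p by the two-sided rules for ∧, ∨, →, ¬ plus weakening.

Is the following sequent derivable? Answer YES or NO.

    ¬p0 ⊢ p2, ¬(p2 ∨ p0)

Derivation (root first):
[¬L] ¬p0 ⊢ p2, ¬(p2 ∨ p0)
  [¬R]  ⊢ p2, p0, ¬(p2 ∨ p0)
    [∨L] (p2 ∨ p0) ⊢ p2, p0
      [Ax] p2 ⊢ p2
      [Ax] p0 ⊢ p0

Result: YES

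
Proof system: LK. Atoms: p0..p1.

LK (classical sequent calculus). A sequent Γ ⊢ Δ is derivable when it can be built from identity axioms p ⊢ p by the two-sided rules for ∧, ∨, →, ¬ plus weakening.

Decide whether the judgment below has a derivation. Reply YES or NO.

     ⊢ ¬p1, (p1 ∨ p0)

Proof tree:
[∨R]  ⊢ ¬p1, (p1 ∨ p0)
  [WR]  ⊢ p1, ¬p1, p0
    [¬R]  ⊢ p1, ¬p1
      [Ax] p1 ⊢ p1

Result: YES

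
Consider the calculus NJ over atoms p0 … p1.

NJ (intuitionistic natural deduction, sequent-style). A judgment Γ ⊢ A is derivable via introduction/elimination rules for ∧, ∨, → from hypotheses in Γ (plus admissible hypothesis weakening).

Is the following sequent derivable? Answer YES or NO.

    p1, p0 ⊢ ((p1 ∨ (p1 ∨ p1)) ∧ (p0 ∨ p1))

Proof tree:
[∧I] p1, p0 ⊢ ((p1 ∨ (p1 ∨ p1)) ∧ (p0 ∨ p1))
  [∨I₂] p1 ⊢ (p1 ∨ (p1 ∨ p1))
    [∨I₂] p1 ⊢ (p1 ∨ p1)
      [Ax] p1 ⊢ p1
  [∨I₁] p0 ⊢ (p0 ∨ p1)
    [Ax] p0 ⊢ p0

Result: YES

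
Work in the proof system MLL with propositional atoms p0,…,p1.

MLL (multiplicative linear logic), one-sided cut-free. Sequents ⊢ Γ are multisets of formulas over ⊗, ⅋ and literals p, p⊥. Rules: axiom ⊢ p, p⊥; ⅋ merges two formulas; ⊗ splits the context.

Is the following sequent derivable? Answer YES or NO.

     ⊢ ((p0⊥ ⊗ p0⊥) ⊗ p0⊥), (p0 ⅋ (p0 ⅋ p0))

Derivation trace:
[⅋]  ⊢ ((p0⊥ ⊗ p0⊥) ⊗ p0⊥), (p0 ⅋ (p0 ⅋ p0))
  [⅋]  ⊢ p0, ((p0⊥ ⊗ p0⊥) ⊗ p0⊥), (p0 ⅋ p0)
    [⊗]  ⊢ p0, p0, p0, ((p0⊥ ⊗ p0⊥) ⊗ p0⊥)
      [⊗]  ⊢ p0, p0, (p0⊥ ⊗ p0⊥)
        [Ax]  ⊢ p0, p0⊥
        [Ax]  ⊢ p0, p0⊥
      [Ax]  ⊢ p0, p0⊥

Result: YES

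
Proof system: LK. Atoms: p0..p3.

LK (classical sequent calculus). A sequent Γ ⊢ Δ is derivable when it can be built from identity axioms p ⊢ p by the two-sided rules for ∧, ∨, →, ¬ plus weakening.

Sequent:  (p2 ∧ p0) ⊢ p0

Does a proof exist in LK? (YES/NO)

Derivation (root first):
[∧L] (p2 ∧ p0) ⊢ p0
  [WL] p0, p2 ⊢ p0
    [Ax] p0 ⊢ p0

Result: YES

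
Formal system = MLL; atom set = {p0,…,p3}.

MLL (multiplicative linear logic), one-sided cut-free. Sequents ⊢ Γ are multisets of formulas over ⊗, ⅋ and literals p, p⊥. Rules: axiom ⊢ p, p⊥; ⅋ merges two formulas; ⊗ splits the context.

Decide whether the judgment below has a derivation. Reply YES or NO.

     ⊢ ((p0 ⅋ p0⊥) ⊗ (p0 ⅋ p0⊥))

Proof tree:
[⊗]  ⊢ ((p0 ⅋ p0⊥) ⊗ (p0 ⅋ p0⊥))
  [⅋]  ⊢ (p0 ⅋ p0⊥)
    [Ax]  ⊢ p0, p0⊥
  [⅋]  ⊢ (p0 ⅋ p0⊥)
    [Ax]  ⊢ p0, p0⊥

Result: YES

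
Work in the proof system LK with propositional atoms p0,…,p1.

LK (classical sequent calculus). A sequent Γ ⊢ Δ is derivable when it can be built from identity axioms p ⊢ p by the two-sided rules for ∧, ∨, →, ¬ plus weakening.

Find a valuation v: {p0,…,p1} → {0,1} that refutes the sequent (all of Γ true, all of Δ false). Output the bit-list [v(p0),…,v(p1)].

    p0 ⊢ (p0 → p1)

Enumerate valuations to refute Γ ⊢ Δ:
  v=00: Γ:[p0=F] Δ:[(p0 → p1)=T] refutes=False
  v=01: Γ:[p0=F] Δ:[(p0 → p1)=T] refutes=False
  v=10: Γ:[p0=T] Δ:[(p0 → p1)=F] refutes=True  ← countermodel

Result: [1, 0]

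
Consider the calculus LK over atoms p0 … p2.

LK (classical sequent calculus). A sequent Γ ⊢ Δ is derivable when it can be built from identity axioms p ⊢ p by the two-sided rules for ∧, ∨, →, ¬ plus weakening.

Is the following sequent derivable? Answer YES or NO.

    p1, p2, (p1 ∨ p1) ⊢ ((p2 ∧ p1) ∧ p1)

Derivation trace:
[∧R] p1, p2, (p1 ∨ p1) ⊢ ((p2 ∧ p1) ∧ p1)
  [∧R] p2, (p1 ∨ p1) ⊢ (p2 ∧ p1)
    [Ax] p2 ⊢ p2
    [∨L] (p1 ∨ p1) ⊢ p1
      [Ax] p1 ⊢ p1
      [Ax] p1 ⊢ p1
  [Ax] p1 ⊢ p1

Result: YES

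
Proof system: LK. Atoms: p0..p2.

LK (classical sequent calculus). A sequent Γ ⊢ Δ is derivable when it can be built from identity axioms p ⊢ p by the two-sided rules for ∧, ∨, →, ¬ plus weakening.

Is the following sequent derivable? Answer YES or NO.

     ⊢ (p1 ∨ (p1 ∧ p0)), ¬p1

Proof tree:
[¬R]  ⊢ (p1 ∨ (p1 ∧ p0)), ¬p1
  [∨R] p1 ⊢ (p1 ∨ (p1 ∧ p0))
    [∧R] p1 ⊢ p1, (p1 ∧ p0)
      [Ax] p1 ⊢ p1
      [WR] p1 ⊢ p1, p0
        [Ax] p1 ⊢ p1

Result: YES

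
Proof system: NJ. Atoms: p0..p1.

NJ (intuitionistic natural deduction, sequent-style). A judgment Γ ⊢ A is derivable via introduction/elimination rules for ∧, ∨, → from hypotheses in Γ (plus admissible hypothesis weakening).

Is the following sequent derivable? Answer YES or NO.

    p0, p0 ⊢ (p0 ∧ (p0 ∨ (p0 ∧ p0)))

Derivation (root first):
[Wk] p0, p0 ⊢ (p0 ∧ (p0 ∨ (p0 ∧ p0)))
  [∧I] p0 ⊢ (p0 ∧ (p0 ∨ (p0 ∧ p0)))
    [Ax] p0 ⊢ p0
    [∨I₂] p0 ⊢ (p0 ∨ (p0 ∧ p0))
      [∧I] p0 ⊢ (p0 ∧ p0)
        [Ax] p0 ⊢ p0
        [Ax] p0 ⊢ p0

Result: YES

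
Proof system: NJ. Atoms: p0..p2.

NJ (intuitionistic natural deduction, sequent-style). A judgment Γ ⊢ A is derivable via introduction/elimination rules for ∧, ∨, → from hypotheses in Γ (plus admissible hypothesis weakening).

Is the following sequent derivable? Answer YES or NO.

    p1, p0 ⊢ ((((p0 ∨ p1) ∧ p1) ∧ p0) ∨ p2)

Proof tree:
[∨I₁] p1, p0 ⊢ ((((p0 ∨ p1) ∧ p1) ∧ p0) ∨ p2)
  [∧I] p1, p0 ⊢ (((p0 ∨ p1) ∧ p1) ∧ p0)
    [∧I] p1 ⊢ ((p0 ∨ p1) ∧ p1)
      [∨I₂] p1 ⊢ (p0 ∨ p1)
        [Ax] p1 ⊢ p1
      [Ax] p1 ⊢ p1
    [Ax] p0 ⊢ p0

Result: YES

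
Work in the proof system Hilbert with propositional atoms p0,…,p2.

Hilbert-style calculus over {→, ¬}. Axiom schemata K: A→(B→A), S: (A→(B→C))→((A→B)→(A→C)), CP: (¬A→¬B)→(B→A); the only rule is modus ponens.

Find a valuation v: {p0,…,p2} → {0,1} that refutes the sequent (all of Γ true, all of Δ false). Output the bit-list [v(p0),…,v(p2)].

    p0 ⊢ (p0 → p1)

Truth-table refutation:
  v=000: Γ:[p0=F] Δ:[(p0 → p1)=T] refutes=False
  v=001: Γ:[p0=F] Δ:[(p0 → p1)=T] refutes=False
  v=010: Γ:[p0=F] Δ:[(p0 → p1)=T] refutes=False
  v=011: Γ:[p0=F] Δ:[(p0 → p1)=T] refutes=False
  v=100: Γ:[p0=T] Δ:[(p0 → p1)=F] refutes=True  ← countermodel

Result: [1, 0, 0]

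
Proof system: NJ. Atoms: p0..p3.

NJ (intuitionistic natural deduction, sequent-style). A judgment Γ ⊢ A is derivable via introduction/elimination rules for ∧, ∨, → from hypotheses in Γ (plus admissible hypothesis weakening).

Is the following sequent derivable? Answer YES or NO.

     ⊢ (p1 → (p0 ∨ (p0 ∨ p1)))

Derivation (root first):
[→I]  ⊢ (p1 → (p0 ∨ (p0 ∨ p1)))
  [∨I₂] p1 ⊢ (p0 ∨ (p0 ∨ p1))
    [∨I₂] p1 ⊢ (p0 ∨ p1)
      [Ax] p1 ⊢ p1

Result: YES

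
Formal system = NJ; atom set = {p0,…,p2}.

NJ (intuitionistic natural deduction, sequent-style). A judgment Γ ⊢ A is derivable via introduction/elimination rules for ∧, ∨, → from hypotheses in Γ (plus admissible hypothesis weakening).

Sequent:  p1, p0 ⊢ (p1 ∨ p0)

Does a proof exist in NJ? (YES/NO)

Proof tree:
[Wk] p1, p0 ⊢ (p1 ∨ p0)
  [∨I₁] p1 ⊢ (p1 ∨ p0)
    [Ax] p1 ⊢ p1

Result: YES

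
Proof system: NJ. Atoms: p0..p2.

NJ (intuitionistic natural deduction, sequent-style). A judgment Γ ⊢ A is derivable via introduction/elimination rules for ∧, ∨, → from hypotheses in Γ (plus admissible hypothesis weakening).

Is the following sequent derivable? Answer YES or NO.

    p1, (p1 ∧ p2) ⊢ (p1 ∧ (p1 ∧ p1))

Derivation trace:
[∧I] p1, (p1 ∧ p2) ⊢ (p1 ∧ (p1 ∧ p1))
  [Ax] p1 ⊢ p1
  [Wk] p1, (p1 ∧ p2) ⊢ (p1 ∧ p1)
    [∧I] p1 ⊢ (p1 ∧ p1)
      [Ax] p1 ⊢ p1
      [Ax] p1 ⊢ p1

Result: YES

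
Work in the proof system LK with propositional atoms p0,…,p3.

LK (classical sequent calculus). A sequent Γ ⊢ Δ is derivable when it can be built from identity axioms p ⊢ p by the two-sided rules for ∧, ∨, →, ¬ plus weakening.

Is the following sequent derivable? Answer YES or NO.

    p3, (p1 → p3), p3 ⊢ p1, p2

Truth-table refutation:
  v=0000: Γ:[p3=F, (p1 → p3)=T, p3=F] Δ:[p1=F, p2=F] refutes=False
  v=0001: Γ:[p3=T, (p1 → p3)=T, p3=T] Δ:[p1=F, p2=F] refutes=True  ← countermodel

Result: NO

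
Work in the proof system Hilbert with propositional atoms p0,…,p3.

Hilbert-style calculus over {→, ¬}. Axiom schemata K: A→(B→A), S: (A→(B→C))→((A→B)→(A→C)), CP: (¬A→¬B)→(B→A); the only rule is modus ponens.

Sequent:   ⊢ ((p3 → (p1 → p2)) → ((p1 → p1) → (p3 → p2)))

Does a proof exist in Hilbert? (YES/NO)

Enumerate valuations to refute Γ ⊢ Δ:
  v=0000: Γ:[] Δ:[((p3 → (p1 → p2)) → ((p1 → p1) → (p3 → p2)))=T] refutes=False
  v=0001: Γ:[] Δ:[((p3 → (p1 → p2)) → ((p1 → p1) → (p3 → p2)))=F] refutes=True  ← countermodel

Result: NO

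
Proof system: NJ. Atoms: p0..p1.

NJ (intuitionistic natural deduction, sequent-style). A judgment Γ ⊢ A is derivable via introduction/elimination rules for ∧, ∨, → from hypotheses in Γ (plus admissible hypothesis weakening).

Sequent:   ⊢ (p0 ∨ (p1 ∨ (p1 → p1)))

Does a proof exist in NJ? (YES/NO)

Proof tree:
[∨I₂]  ⊢ (p0 ∨ (p1 ∨ (p1 → p1)))
  [∨I₂]  ⊢ (p1 ∨ (p1 → p1))
    [→I]  ⊢ (p1 → p1)
      [Ax] p1 ⊢ p1

Result: YES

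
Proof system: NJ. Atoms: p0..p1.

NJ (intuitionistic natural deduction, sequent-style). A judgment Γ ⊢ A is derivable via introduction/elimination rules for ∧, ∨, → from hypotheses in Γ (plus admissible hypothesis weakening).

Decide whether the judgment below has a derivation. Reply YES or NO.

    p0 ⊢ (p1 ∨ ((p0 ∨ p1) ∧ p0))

Derivation trace:
[∨I₂] p0 ⊢ (p1 ∨ ((p0 ∨ p1) ∧ p0))
  [∧I] p0 ⊢ ((p0 ∨ p1) ∧ p0)
    [∨I₁] p0 ⊢ (p0 ∨ p1)
      [Ax] p0 ⊢ p0
    [Ax] p0 ⊢ p0

Result: YES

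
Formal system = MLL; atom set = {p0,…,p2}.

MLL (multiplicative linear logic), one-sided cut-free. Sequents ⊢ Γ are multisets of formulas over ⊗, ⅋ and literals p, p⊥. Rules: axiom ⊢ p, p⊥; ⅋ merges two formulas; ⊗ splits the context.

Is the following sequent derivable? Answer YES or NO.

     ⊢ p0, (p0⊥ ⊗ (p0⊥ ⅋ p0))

Derivation (root first):
[⊗]  ⊢ p0, (p0⊥ ⊗ (p0⊥ ⅋ p0))
  [Ax]  ⊢ p0, p0⊥
  [⅋]  ⊢ (p0⊥ ⅋ p0)
    [Ax]  ⊢ p0, p0⊥

Result: YES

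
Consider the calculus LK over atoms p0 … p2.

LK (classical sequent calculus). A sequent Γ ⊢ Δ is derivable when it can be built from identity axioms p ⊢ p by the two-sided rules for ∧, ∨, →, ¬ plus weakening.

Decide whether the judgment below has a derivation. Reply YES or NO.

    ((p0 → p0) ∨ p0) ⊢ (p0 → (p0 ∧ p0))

Derivation trace:
[→R] ((p0 → p0) ∨ p0) ⊢ (p0 → (p0 ∧ p0))
  [∧R] ((p0 → p0) ∨ p0), p0 ⊢ (p0 ∧ p0)
    [Ax] p0 ⊢ p0
    [∨L] p0, ((p0 → p0) ∨ p0) ⊢ p0
      [→L] p0, (p0 → p0) ⊢ p0
        [Ax] p0 ⊢ p0
        [Ax] p0 ⊢ p0
      [Ax] p0 ⊢ p0

Result: YES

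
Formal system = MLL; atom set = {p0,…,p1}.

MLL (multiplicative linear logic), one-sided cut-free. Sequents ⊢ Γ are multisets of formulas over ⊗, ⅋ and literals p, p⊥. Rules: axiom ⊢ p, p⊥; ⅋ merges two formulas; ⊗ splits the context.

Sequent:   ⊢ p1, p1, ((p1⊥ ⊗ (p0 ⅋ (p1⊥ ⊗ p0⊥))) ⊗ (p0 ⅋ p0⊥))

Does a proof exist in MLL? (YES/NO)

Derivation trace:
[⊗]  ⊢ p1, p1, ((p1⊥ ⊗ (p0 ⅋ (p1⊥ ⊗ p0⊥))) ⊗ (p0 ⅋ p0⊥))
  [⊗]  ⊢ p1, p1, (p1⊥ ⊗ (p0 ⅋ (p1⊥ ⊗ p0⊥)))
    [Ax]  ⊢ p1, p1⊥
    [⅋]  ⊢ p1, (p0 ⅋ (p1⊥ ⊗ p0⊥))
      [⊗]  ⊢ p1, p0, (p1⊥ ⊗ p0⊥)
        [Ax]  ⊢ p1, p1⊥
        [Ax]  ⊢ p0, p0⊥
  [⅋]  ⊢ (p0 ⅋ p0⊥)
    [Ax]  ⊢ p0, p0⊥

Result: YES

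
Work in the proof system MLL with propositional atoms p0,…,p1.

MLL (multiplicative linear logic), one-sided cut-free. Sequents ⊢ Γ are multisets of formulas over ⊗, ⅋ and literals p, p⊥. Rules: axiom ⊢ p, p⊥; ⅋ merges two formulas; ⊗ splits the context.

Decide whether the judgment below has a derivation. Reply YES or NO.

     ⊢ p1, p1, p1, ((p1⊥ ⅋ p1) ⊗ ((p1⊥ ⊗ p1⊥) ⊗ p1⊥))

Derivation (root first):
[⊗]  ⊢ p1, p1, p1, ((p1⊥ ⅋ p1) ⊗ ((p1⊥ ⊗ p1⊥) ⊗ p1⊥))
  [⅋]  ⊢ (p1⊥ ⅋ p1)
    [Ax]  ⊢ p1, p1⊥
  [⊗]  ⊢ p1, p1, p1, ((p1⊥ ⊗ p1⊥) ⊗ p1⊥)
    [⊗]  ⊢ p1, p1, (p1⊥ ⊗ p1⊥)
      [Ax]  ⊢ p1, p1⊥
      [Ax]  ⊢ p1, p1⊥
    [Ax]  ⊢ p1, p1⊥

Result: YES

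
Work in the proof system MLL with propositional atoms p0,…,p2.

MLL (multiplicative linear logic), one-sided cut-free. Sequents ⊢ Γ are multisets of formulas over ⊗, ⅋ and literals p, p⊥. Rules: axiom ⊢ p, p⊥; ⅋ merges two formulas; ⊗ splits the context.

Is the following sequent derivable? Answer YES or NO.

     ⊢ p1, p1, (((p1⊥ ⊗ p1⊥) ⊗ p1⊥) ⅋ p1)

Proof tree:
[⅋]  ⊢ p1, p1, (((p1⊥ ⊗ p1⊥) ⊗ p1⊥) ⅋ p1)
  [⊗]  ⊢ p1, p1, p1, ((p1⊥ ⊗ p1⊥) ⊗ p1⊥)
    [⊗]  ⊢ p1, p1, (p1⊥ ⊗ p1⊥)
      [Ax]  ⊢ p1, p1⊥
      [Ax]  ⊢ p1, p1⊥
    [Ax]  ⊢ p1, p1⊥

Result: YES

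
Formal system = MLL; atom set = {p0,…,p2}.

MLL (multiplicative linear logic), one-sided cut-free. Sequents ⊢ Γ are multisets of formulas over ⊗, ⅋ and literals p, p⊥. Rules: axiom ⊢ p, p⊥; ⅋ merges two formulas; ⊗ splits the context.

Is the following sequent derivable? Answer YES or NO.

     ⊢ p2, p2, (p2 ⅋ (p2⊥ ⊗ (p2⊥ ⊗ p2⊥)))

Proof tree:
[⅋]  ⊢ p2, p2, (p2 ⅋ (p2⊥ ⊗ (p2⊥ ⊗ p2⊥)))
  [⊗]  ⊢ p2, p2, p2, (p2⊥ ⊗ (p2⊥ ⊗ p2⊥))
    [Ax]  ⊢ p2, p2⊥
    [⊗]  ⊢ p2, p2, (p2⊥ ⊗ p2⊥)
      [Ax]  ⊢ p2, p2⊥
      [Ax]  ⊢ p2, p2⊥

Result: YES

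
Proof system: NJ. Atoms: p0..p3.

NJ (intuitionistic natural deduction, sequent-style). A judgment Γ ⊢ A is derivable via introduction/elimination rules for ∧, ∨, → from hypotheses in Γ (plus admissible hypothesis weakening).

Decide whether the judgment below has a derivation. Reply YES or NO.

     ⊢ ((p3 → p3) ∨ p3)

Proof tree:
[∨I₁]  ⊢ ((p3 → p3) ∨ p3)
  [→I]  ⊢ (p3 → p3)
    [Ax] p3 ⊢ p3

Result: YES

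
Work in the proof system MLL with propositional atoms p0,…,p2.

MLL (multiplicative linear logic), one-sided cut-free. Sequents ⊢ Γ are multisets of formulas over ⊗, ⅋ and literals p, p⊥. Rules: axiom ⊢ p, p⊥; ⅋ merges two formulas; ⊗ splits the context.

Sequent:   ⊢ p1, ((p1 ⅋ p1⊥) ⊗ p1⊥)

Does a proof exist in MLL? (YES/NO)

Proof tree:
[⊗]  ⊢ p1, ((p1 ⅋ p1⊥) ⊗ p1⊥)
  [⅋]  ⊢ (p1 ⅋ p1⊥)
    [Ax]  ⊢ p1, p1⊥
  [Ax]  ⊢ p1, p1⊥

Result: YES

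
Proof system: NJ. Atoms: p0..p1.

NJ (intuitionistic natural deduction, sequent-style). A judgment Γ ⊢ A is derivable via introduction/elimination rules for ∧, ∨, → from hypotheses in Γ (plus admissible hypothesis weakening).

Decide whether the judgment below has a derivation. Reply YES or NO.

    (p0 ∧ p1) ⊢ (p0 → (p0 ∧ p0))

Derivation trace:
[Wk] (p0 ∧ p1) ⊢ (p0 → (p0 ∧ p0))
  [→I]  ⊢ (p0 → (p0 ∧ p0))
    [∧I] p0 ⊢ (p0 ∧ p0)
      [Ax] p0 ⊢ p0
      [Ax] p0 ⊢ p0

Result: YES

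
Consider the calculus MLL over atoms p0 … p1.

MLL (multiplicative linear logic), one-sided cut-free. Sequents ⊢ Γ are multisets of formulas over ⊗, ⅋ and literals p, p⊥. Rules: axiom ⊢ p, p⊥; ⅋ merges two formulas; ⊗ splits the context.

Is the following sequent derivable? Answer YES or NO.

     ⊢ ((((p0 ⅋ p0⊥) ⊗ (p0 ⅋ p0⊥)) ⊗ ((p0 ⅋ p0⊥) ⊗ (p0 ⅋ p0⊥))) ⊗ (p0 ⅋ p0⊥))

Proof tree:
[⊗]  ⊢ ((((p0 ⅋ p0⊥) ⊗ (p0 ⅋ p0⊥)) ⊗ ((p0 ⅋ p0⊥) ⊗ (p0 ⅋ p0⊥))) ⊗ (p0 ⅋ p0⊥))
  [⊗]  ⊢ (((p0 ⅋ p0⊥) ⊗ (p0 ⅋ p0⊥)) ⊗ ((p0 ⅋ p0⊥) ⊗ (p0 ⅋ p0⊥)))
    [⊗]  ⊢ ((p0 ⅋ p0⊥) ⊗ (p0 ⅋ p0⊥))
      [⅋]  ⊢ (p0 ⅋ p0⊥)
        [Ax]  ⊢ p0, p0⊥
      [⅋]  ⊢ (p0 ⅋ p0⊥)
        [Ax]  ⊢ p0, p0⊥
    [⊗]  ⊢ ((p0 ⅋ p0⊥) ⊗ (p0 ⅋ p0⊥))
      [⅋]  ⊢ (p0 ⅋ p0⊥)
        [Ax]  ⊢ p0, p0⊥
      [⅋]  ⊢ (p0 ⅋ p0⊥)
        [Ax]  ⊢ p0, p0⊥
  [⅋]  ⊢ (p0 ⅋ p0⊥)
    [Ax]  ⊢ p0, p0⊥

Result: YES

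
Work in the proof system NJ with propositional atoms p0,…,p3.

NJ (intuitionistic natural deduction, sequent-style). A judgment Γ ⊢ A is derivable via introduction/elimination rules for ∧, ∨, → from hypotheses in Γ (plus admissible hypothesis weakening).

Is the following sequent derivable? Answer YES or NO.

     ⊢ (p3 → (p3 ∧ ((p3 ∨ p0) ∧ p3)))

Derivation trace:
[→I]  ⊢ (p3 → (p3 ∧ ((p3 ∨ p0) ∧ p3)))
  [∧I] p3 ⊢ (p3 ∧ ((p3 ∨ p0) ∧ p3))
    [Ax] p3 ⊢ p3
    [∧I] p3 ⊢ ((p3 ∨ p0) ∧ p3)
      [∨I₁] p3 ⊢ (p3 ∨ p0)
        [Ax] p3 ⊢ p3
      [Ax] p3 ⊢ p3

Result: YES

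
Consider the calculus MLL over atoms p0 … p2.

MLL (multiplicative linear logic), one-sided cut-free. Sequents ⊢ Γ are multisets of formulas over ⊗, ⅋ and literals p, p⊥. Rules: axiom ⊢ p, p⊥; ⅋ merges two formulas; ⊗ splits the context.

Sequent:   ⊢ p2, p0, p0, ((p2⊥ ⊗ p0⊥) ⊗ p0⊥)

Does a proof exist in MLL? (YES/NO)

Derivation trace:
[⊗]  ⊢ p2, p0, p0, ((p2⊥ ⊗ p0⊥) ⊗ p0⊥)
  [⊗]  ⊢ p2, p0, (p2⊥ ⊗ p0⊥)
    [Ax]  ⊢ p2, p2⊥
    [Ax]  ⊢ p0, p0⊥
  [Ax]  ⊢ p0, p0⊥

Result: YES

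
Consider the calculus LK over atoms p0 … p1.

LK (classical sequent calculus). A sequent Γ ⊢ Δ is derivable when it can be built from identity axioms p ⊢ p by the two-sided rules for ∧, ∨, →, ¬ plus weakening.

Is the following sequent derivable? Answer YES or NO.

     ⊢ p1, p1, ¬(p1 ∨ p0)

Truth-table refutation:
  v=00: Γ:[] Δ:[p1=F, p1=F, ¬(p1 ∨ p0)=T] refutes=False
  v=01: Γ:[] Δ:[p1=T, p1=T, ¬(p1 ∨ p0)=F] refutes=False
  v=10: Γ:[] Δ:[p1=F, p1=F, ¬(p1 ∨ p0)=F] refutes=True  ← countermodel

Result: NO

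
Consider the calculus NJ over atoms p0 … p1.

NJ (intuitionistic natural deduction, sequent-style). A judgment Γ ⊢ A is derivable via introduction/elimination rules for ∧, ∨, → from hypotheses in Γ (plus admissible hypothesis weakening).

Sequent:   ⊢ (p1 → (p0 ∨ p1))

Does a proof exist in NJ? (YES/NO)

Derivation (root first):
[→I]  ⊢ (p1 → (p0 ∨ p1))
  [∨I₂] p1 ⊢ (p0 ∨ p1)
    [Ax] p1 ⊢ p1

Result: YES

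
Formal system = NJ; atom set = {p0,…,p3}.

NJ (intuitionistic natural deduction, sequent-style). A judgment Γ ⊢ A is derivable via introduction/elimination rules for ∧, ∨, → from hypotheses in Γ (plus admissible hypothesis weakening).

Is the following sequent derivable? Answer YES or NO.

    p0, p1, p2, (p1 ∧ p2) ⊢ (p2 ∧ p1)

Derivation trace:
[∧I] p0, p1, p2, (p1 ∧ p2) ⊢ (p2 ∧ p1)
  [Wk] p2, (p1 ∧ p2) ⊢ p2
    [Ax] p2 ⊢ p2
  [Wk] p1, p0 ⊢ p1
    [Ax] p1 ⊢ p1

Result: YES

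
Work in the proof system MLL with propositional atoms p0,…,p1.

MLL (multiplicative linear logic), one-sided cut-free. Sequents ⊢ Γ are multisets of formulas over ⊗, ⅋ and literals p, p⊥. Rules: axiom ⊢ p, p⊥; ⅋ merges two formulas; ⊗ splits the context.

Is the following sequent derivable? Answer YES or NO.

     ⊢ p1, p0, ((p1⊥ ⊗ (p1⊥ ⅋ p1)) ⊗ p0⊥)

Derivation (root first):
[⊗]  ⊢ p1, p0, ((p1⊥ ⊗ (p1⊥ ⅋ p1)) ⊗ p0⊥)
  [⊗]  ⊢ p1, (p1⊥ ⊗ (p1⊥ ⅋ p1))
    [Ax]  ⊢ p1, p1⊥
    [⅋]  ⊢ (p1⊥ ⅋ p1)
      [Ax]  ⊢ p1, p1⊥
  [Ax]  ⊢ p0, p0⊥

Result: YES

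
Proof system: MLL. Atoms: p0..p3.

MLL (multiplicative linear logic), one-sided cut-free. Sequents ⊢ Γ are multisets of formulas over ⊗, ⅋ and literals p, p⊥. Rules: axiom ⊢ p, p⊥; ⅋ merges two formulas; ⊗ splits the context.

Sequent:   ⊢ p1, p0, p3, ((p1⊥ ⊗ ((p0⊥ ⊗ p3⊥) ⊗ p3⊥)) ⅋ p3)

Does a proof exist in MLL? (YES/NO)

Derivation trace:
[⅋]  ⊢ p1, p0, p3, ((p1⊥ ⊗ ((p0⊥ ⊗ p3⊥) ⊗ p3⊥)) ⅋ p3)
  [⊗]  ⊢ p1, p0, p3, p3, (p1⊥ ⊗ ((p0⊥ ⊗ p3⊥) ⊗ p3⊥))
    [Ax]  ⊢ p1, p1⊥
    [⊗]  ⊢ p0, p3, p3, ((p0⊥ ⊗ p3⊥) ⊗ p3⊥)
      [⊗]  ⊢ p0, p3, (p0⊥ ⊗ p3⊥)
        [Ax]  ⊢ p0, p0⊥
        [Ax]  ⊢ p3, p3⊥
      [Ax]  ⊢ p3, p3⊥

Result: YES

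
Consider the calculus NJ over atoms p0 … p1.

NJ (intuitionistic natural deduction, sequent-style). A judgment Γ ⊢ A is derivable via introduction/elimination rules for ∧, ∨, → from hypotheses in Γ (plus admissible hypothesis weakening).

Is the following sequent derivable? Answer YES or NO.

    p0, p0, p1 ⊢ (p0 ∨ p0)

Derivation (root first):
[∨I₂] p0, p0, p1 ⊢ (p0 ∨ p0)
  [Wk] p0, p0, p1 ⊢ p0
    [Wk] p0, p0 ⊢ p0
      [Ax] p0 ⊢ p0

Result: YES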